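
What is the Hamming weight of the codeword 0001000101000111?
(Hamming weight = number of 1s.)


Counting 1s in 0001000101000111

6


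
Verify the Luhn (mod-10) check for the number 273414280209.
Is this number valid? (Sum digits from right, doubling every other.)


Luhn sum = 50
50 mod 10 = 0

Valid (Luhn sum mod 10 = 0)


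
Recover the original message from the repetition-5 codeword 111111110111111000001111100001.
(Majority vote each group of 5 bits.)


Groups: 11111, 11101, 11111, 00000, 11111, 00001
Majority votes: 111010

111010


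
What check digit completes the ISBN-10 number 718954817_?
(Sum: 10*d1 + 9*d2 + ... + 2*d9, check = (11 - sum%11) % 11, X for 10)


Weighted sum: 305
305 mod 11 = 8

Check digit: 3


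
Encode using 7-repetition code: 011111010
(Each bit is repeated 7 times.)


Each bit -> 7 copies

000000011111111111111111111111111111111111000000011111110000000


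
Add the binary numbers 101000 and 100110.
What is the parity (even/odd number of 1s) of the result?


101000 = 40
100110 = 38
Sum = 78 = 1001110
1s count = 4

even parity (4 ones in 1001110)


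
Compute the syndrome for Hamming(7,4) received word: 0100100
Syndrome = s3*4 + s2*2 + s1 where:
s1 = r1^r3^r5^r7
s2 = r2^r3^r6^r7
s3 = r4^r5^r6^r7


s1=1, s2=1, s3=1

Syndrome = 7 (error at position 7)


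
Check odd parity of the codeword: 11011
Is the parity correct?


Number of 1s: 4

No, parity error (4 ones)


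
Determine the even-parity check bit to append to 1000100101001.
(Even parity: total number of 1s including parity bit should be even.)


Number of 1s in data: 5
Parity bit: 1

1


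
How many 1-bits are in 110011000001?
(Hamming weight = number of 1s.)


Counting 1s in 110011000001

5


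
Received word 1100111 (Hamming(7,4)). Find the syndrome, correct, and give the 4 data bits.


Syndrome = 7: error at position 7

Data: 0110 (corrected bit 7)


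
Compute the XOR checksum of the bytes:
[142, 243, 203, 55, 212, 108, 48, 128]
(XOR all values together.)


XOR chain: 142 ^ 243 ^ 203 ^ 55 ^ 212 ^ 108 ^ 48 ^ 128 = 137

137


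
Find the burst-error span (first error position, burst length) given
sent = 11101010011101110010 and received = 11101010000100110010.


XOR: 00000000011001000000

Burst at position 9, length 5


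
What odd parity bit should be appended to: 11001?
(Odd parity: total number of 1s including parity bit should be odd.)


Number of 1s in data: 3
Parity bit: 0

0


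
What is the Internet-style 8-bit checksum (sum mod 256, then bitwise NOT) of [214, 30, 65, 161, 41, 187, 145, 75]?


Sum = 918 mod 256 = 150
Complement = 105

105


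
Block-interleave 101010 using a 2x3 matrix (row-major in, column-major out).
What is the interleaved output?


Matrix:
  101
  010
Read columns: 100110

100110


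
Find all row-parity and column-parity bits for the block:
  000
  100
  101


Row parities: 010
Column parities: 001

Row P: 010, Col P: 001, Corner: 1


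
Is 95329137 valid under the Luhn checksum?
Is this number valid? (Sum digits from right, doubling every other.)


Luhn sum = 45
45 mod 10 = 5

Invalid (Luhn sum mod 10 = 5)


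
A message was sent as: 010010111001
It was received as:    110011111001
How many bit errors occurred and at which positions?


XOR: 100001000000

2 error(s) at position(s): 0, 5


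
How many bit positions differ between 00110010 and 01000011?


XOR: 01110001
Count of 1s: 4

4


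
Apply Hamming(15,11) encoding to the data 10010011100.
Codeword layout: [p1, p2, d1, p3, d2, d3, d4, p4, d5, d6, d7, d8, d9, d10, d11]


Parity bits: p1=0, p2=1, p3=1, p4=1

011100110011100


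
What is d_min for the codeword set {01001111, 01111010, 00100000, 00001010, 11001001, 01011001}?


Comparing all pairs, minimum distance: 2
Can detect 1 errors, correct 0 errors

2


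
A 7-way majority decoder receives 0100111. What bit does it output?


Ones: 4 out of 7
Threshold: 4

1 (4/7 voted 1)


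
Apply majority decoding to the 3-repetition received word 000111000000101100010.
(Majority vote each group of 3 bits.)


Groups: 000, 111, 000, 000, 101, 100, 010
Majority votes: 0100100

0100100


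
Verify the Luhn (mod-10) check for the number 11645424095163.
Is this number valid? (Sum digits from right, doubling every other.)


Luhn sum = 40
40 mod 10 = 0

Valid (Luhn sum mod 10 = 0)


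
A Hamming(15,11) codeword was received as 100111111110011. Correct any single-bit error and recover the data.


Syndrome = 0: no error detected

Data: 01111110011 (no errors)


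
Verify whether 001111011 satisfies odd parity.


Number of 1s: 6

No, parity error (6 ones)


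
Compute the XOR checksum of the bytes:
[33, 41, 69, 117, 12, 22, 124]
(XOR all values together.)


XOR chain: 33 ^ 41 ^ 69 ^ 117 ^ 12 ^ 22 ^ 124 = 94

94


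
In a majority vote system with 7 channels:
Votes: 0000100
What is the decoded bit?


Ones: 1 out of 7
Threshold: 4

0 (1/7 voted 1)


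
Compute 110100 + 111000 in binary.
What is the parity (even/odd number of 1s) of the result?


110100 = 52
111000 = 56
Sum = 108 = 1101100
1s count = 4

even parity (4 ones in 1101100)


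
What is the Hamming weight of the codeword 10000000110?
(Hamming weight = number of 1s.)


Counting 1s in 10000000110

3


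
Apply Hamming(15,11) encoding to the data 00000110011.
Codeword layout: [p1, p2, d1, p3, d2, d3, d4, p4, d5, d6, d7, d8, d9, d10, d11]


Parity bits: p1=0, p2=0, p3=0, p4=0

000000000110011


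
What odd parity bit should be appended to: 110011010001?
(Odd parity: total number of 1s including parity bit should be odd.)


Number of 1s in data: 6
Parity bit: 1

1


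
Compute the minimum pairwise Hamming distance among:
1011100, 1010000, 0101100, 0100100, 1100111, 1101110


Comparing all pairs, minimum distance: 1
Can detect 0 errors, correct 0 errors

1


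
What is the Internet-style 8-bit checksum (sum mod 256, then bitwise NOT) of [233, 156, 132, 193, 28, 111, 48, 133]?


Sum = 1034 mod 256 = 10
Complement = 245

245


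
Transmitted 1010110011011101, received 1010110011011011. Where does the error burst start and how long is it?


XOR: 0000000000000110

Burst at position 13, length 2


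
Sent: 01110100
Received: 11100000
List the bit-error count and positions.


XOR: 10010100

3 error(s) at position(s): 0, 3, 5


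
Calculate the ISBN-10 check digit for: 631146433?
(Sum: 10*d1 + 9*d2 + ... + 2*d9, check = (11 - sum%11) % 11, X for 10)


Weighted sum: 187
187 mod 11 = 0

Check digit: 0


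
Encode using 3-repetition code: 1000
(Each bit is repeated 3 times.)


Each bit -> 3 copies

111000000000


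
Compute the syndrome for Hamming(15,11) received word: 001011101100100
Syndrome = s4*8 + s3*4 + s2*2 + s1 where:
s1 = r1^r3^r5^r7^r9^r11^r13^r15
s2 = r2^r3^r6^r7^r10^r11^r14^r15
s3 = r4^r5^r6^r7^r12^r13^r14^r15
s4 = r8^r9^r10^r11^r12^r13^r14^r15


s1=1, s2=0, s3=0, s4=1

Syndrome = 9 (error at position 9)


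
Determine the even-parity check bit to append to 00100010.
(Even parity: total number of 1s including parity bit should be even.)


Number of 1s in data: 2
Parity bit: 0

0


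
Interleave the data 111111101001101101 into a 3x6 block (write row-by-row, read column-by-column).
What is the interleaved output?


Matrix:
  111111
  101001
  101101
Read columns: 111100111101100111

111100111101100111


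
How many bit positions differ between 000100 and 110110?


XOR: 110010
Count of 1s: 3

3


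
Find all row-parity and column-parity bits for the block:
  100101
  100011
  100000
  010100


Row parities: 1110
Column parities: 110010

Row P: 1110, Col P: 110010, Corner: 1


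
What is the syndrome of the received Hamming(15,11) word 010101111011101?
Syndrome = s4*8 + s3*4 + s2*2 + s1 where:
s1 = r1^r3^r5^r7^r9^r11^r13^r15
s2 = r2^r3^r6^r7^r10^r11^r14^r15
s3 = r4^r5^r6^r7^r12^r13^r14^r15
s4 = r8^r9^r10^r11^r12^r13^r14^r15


s1=1, s2=1, s3=0, s4=0

Syndrome = 3 (error at position 3)


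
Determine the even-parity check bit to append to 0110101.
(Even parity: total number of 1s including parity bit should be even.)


Number of 1s in data: 4
Parity bit: 0

0


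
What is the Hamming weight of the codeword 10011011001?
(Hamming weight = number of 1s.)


Counting 1s in 10011011001

6


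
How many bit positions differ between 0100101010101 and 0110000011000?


XOR: 0010101001101
Count of 1s: 6

6


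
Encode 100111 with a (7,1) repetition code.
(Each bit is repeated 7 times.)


Each bit -> 7 copies

111111100000000000000111111111111111111111


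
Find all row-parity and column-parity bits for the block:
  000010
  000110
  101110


Row parities: 100
Column parities: 101010

Row P: 100, Col P: 101010, Corner: 1


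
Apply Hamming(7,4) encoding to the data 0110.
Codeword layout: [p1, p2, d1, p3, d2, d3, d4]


Parity bits: p1=1, p2=1, p3=0

1100110


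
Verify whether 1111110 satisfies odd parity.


Number of 1s: 6

No, parity error (6 ones)


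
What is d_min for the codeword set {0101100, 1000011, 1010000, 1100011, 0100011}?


Comparing all pairs, minimum distance: 1
Can detect 0 errors, correct 0 errors

1


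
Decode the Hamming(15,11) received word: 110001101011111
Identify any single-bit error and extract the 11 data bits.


Syndrome = 0: no error detected

Data: 00111011111 (no errors)


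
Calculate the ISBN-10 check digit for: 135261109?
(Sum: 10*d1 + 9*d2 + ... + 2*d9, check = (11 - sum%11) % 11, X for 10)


Weighted sum: 154
154 mod 11 = 0

Check digit: 0


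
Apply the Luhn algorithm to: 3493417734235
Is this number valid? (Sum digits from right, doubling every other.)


Luhn sum = 68
68 mod 10 = 8

Invalid (Luhn sum mod 10 = 8)


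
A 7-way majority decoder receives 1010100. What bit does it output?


Ones: 3 out of 7
Threshold: 4

0 (3/7 voted 1)


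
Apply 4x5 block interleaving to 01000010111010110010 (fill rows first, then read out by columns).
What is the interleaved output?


Matrix:
  01000
  01011
  10101
  10010
Read columns: 00111100001001010110

00111100001001010110


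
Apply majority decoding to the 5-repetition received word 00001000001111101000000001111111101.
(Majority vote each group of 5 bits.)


Groups: 00001, 00000, 11111, 01000, 00000, 11111, 11101
Majority votes: 0010011

0010011


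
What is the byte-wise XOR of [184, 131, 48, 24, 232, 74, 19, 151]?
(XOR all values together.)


XOR chain: 184 ^ 131 ^ 48 ^ 24 ^ 232 ^ 74 ^ 19 ^ 151 = 53

53


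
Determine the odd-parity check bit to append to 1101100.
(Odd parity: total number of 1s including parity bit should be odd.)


Number of 1s in data: 4
Parity bit: 1

1


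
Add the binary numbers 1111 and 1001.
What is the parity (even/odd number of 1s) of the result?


1111 = 15
1001 = 9
Sum = 24 = 11000
1s count = 2

even parity (2 ones in 11000)


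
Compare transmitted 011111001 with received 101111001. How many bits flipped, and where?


XOR: 110000000

2 error(s) at position(s): 0, 1


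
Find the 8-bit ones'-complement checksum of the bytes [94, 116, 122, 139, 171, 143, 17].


Sum = 802 mod 256 = 34
Complement = 221

221


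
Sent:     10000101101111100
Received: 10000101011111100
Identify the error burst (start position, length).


XOR: 00000000110000000

Burst at position 8, length 2


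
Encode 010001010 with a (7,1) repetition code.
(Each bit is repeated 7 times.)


Each bit -> 7 copies

000000011111110000000000000000000001111111000000011111110000000


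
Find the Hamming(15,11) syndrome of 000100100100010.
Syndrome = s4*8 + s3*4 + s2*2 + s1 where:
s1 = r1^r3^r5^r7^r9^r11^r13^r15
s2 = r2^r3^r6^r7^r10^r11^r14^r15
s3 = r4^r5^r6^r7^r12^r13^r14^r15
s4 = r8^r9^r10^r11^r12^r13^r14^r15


s1=1, s2=1, s3=1, s4=0

Syndrome = 7 (error at position 7)


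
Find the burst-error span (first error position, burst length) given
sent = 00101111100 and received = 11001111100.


XOR: 11100000000

Burst at position 0, length 3


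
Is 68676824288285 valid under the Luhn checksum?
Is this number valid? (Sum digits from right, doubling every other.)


Luhn sum = 73
73 mod 10 = 3

Invalid (Luhn sum mod 10 = 3)


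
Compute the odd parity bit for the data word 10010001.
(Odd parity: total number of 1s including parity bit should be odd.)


Number of 1s in data: 3
Parity bit: 0

0


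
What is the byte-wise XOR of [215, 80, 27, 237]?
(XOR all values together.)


XOR chain: 215 ^ 80 ^ 27 ^ 237 = 113

113


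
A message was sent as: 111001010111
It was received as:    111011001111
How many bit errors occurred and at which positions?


XOR: 000010011000

3 error(s) at position(s): 4, 7, 8


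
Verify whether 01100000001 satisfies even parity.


Number of 1s: 3

No, parity error (3 ones)


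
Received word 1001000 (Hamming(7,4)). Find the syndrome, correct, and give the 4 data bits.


Syndrome = 5: error at position 5

Data: 0100 (corrected bit 5)


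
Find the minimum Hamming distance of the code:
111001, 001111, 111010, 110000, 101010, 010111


Comparing all pairs, minimum distance: 1
Can detect 0 errors, correct 0 errors

1


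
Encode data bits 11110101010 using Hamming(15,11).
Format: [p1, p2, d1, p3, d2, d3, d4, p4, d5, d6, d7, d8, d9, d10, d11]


Parity bits: p1=1, p2=1, p3=1, p4=1

111111110101010


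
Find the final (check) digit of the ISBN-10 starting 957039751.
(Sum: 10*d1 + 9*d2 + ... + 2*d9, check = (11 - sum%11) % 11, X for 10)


Weighted sum: 299
299 mod 11 = 2

Check digit: 9


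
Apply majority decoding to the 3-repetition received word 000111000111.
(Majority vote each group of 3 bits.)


Groups: 000, 111, 000, 111
Majority votes: 0101

0101


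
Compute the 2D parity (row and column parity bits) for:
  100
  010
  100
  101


Row parities: 1110
Column parities: 111

Row P: 1110, Col P: 111, Corner: 1


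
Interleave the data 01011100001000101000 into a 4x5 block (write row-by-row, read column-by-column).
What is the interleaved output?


Matrix:
  01011
  10000
  10001
  01000
Read columns: 01101001000010001010

01101001000010001010


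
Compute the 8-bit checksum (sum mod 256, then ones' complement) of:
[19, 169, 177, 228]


Sum = 593 mod 256 = 81
Complement = 174

174


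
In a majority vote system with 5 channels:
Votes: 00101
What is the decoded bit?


Ones: 2 out of 5
Threshold: 3

0 (2/5 voted 1)


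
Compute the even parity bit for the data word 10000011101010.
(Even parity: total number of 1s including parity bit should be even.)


Number of 1s in data: 6
Parity bit: 0

0


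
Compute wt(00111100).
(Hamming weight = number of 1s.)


Counting 1s in 00111100

4


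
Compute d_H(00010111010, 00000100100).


XOR: 00010011110
Count of 1s: 5

5


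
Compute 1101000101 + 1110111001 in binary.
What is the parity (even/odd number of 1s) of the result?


1101000101 = 837
1110111001 = 953
Sum = 1790 = 11011111110
1s count = 9

odd parity (9 ones in 11011111110)


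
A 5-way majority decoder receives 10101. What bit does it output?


Ones: 3 out of 5
Threshold: 3

1 (3/5 voted 1)


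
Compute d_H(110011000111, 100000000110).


XOR: 010011000001
Count of 1s: 4

4


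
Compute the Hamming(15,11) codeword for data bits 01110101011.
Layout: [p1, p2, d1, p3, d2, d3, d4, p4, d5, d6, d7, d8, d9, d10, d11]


Parity bits: p1=1, p2=1, p3=0, p4=0

110011100101011


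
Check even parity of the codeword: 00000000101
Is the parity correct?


Number of 1s: 2

Yes, parity is correct (2 ones)


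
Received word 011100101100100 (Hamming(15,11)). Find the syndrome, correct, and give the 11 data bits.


Syndrome = 12: error at position 12

Data: 10011101100 (corrected bit 12)


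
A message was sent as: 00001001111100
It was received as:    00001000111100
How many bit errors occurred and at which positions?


XOR: 00000001000000

1 error(s) at position(s): 7


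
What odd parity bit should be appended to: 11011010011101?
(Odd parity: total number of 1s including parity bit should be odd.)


Number of 1s in data: 9
Parity bit: 0

0


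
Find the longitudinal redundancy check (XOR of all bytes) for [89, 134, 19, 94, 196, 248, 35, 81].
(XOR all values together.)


XOR chain: 89 ^ 134 ^ 19 ^ 94 ^ 196 ^ 248 ^ 35 ^ 81 = 220

220


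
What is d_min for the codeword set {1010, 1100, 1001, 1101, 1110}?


Comparing all pairs, minimum distance: 1
Can detect 0 errors, correct 0 errors

1


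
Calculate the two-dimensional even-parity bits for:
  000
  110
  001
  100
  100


Row parities: 00111
Column parities: 111

Row P: 00111, Col P: 111, Corner: 1


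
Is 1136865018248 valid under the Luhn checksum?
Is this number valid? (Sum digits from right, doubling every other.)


Luhn sum = 51
51 mod 10 = 1

Invalid (Luhn sum mod 10 = 1)


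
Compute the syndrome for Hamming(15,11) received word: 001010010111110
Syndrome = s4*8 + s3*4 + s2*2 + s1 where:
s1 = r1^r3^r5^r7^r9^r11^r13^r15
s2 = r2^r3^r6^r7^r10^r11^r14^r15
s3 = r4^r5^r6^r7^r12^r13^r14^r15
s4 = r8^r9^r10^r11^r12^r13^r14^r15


s1=0, s2=0, s3=0, s4=0

Syndrome = 0 (no error)


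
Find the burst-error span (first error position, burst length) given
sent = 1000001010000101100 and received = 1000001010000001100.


XOR: 0000000000000100000

Burst at position 13, length 1


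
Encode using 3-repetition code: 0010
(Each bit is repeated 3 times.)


Each bit -> 3 copies

000000111000


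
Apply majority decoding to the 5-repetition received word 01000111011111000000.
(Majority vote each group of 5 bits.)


Groups: 01000, 11101, 11110, 00000
Majority votes: 0110

0110


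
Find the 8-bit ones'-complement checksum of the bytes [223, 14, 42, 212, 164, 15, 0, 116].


Sum = 786 mod 256 = 18
Complement = 237

237


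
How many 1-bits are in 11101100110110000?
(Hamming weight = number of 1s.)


Counting 1s in 11101100110110000

9


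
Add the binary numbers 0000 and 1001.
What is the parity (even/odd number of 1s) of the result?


0000 = 0
1001 = 9
Sum = 9 = 1001
1s count = 2

even parity (2 ones in 1001)


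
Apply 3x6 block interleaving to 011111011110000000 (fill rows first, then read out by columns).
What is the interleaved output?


Matrix:
  011111
  011110
  000000
Read columns: 000110110110110100

000110110110110100


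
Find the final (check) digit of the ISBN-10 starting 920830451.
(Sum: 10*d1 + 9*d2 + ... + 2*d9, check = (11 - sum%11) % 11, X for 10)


Weighted sum: 215
215 mod 11 = 6

Check digit: 5


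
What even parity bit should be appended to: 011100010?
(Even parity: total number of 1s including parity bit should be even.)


Number of 1s in data: 4
Parity bit: 0

0


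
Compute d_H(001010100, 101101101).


XOR: 100111001
Count of 1s: 5

5


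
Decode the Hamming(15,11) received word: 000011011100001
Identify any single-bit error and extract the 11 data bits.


Syndrome = 7: error at position 7

Data: 01111100001 (corrected bit 7)


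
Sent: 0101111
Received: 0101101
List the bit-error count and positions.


XOR: 0000010

1 error(s) at position(s): 5


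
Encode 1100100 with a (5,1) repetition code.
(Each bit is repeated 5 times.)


Each bit -> 5 copies

11111111110000000000111110000000000


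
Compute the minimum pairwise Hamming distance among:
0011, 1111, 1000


Comparing all pairs, minimum distance: 2
Can detect 1 errors, correct 0 errors

2


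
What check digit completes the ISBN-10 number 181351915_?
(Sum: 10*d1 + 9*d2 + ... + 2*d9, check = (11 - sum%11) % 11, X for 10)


Weighted sum: 195
195 mod 11 = 8

Check digit: 3


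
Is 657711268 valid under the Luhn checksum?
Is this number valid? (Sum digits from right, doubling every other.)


Luhn sum = 35
35 mod 10 = 5

Invalid (Luhn sum mod 10 = 5)


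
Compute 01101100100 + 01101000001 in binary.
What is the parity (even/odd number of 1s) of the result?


01101100100 = 868
01101000001 = 833
Sum = 1701 = 11010100101
1s count = 6

even parity (6 ones in 11010100101)


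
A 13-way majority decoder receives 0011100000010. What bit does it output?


Ones: 4 out of 13
Threshold: 7

0 (4/13 voted 1)


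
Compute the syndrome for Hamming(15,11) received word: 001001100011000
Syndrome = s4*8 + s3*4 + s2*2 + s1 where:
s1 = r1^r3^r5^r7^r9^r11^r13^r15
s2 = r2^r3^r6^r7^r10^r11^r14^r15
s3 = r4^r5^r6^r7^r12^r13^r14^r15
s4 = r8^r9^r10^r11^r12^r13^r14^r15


s1=1, s2=0, s3=1, s4=0

Syndrome = 5 (error at position 5)


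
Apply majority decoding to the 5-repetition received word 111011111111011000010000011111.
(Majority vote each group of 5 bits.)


Groups: 11101, 11111, 11011, 00001, 00000, 11111
Majority votes: 111001

111001


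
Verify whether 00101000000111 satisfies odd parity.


Number of 1s: 5

Yes, parity is correct (5 ones)


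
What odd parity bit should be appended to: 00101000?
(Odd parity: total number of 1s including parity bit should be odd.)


Number of 1s in data: 2
Parity bit: 1

1


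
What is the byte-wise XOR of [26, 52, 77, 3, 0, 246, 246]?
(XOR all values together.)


XOR chain: 26 ^ 52 ^ 77 ^ 3 ^ 0 ^ 246 ^ 246 = 96

96


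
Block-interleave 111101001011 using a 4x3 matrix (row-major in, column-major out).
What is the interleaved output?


Matrix:
  111
  101
  001
  011
Read columns: 110010011111

110010011111


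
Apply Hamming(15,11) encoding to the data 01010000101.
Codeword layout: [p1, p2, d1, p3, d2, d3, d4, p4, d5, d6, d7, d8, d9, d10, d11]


Parity bits: p1=0, p2=0, p3=0, p4=0

000010100000101


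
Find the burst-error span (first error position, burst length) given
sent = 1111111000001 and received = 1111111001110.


XOR: 0000000001111

Burst at position 9, length 4


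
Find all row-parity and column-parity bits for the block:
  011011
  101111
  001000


Row parities: 011
Column parities: 111100

Row P: 011, Col P: 111100, Corner: 0


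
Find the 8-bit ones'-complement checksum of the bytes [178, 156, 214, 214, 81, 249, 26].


Sum = 1118 mod 256 = 94
Complement = 161

161


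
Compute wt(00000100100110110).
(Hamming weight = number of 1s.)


Counting 1s in 00000100100110110

6


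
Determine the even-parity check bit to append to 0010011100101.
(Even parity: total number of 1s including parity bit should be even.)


Number of 1s in data: 6
Parity bit: 0

0


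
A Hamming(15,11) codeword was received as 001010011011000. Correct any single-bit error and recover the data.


Syndrome = 0: no error detected

Data: 11001011000 (no errors)


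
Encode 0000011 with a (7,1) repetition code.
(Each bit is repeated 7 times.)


Each bit -> 7 copies

0000000000000000000000000000000000011111111111111


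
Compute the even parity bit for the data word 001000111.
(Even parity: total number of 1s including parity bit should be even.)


Number of 1s in data: 4
Parity bit: 0

0


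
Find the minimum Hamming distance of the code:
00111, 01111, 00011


Comparing all pairs, minimum distance: 1
Can detect 0 errors, correct 0 errors

1


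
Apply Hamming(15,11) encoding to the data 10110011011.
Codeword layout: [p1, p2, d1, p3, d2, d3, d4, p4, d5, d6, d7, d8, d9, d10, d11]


Parity bits: p1=0, p2=0, p3=1, p4=0

001101100011011


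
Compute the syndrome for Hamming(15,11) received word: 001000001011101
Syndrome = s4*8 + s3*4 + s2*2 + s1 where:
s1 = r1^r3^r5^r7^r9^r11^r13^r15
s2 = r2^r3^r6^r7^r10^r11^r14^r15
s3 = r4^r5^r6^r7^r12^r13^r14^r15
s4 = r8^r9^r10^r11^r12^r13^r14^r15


s1=1, s2=1, s3=1, s4=1

Syndrome = 15 (error at position 15)


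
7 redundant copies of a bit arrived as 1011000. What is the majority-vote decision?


Ones: 3 out of 7
Threshold: 4

0 (3/7 voted 1)


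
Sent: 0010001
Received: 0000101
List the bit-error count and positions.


XOR: 0010100

2 error(s) at position(s): 2, 4


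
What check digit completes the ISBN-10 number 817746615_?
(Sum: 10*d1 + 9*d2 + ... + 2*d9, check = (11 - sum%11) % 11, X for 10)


Weighted sum: 285
285 mod 11 = 10

Check digit: 1


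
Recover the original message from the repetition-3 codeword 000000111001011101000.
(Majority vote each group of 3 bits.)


Groups: 000, 000, 111, 001, 011, 101, 000
Majority votes: 0010110

0010110


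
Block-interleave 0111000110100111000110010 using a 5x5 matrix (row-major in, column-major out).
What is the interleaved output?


Matrix:
  01110
  00110
  10011
  10001
  10010
Read columns: 0011110000110001110100110

0011110000110001110100110


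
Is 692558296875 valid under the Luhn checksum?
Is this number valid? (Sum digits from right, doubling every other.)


Luhn sum = 64
64 mod 10 = 4

Invalid (Luhn sum mod 10 = 4)


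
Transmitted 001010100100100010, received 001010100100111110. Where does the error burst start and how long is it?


XOR: 000000000000011100

Burst at position 13, length 3


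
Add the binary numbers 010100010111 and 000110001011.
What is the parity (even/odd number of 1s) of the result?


010100010111 = 1303
000110001011 = 395
Sum = 1698 = 11010100010
1s count = 5

odd parity (5 ones in 11010100010)


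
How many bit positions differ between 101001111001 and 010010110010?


XOR: 111011001011
Count of 1s: 8

8


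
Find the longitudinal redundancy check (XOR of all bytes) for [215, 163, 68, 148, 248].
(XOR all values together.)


XOR chain: 215 ^ 163 ^ 68 ^ 148 ^ 248 = 92

92


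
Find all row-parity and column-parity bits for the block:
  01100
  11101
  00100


Row parities: 001
Column parities: 10101

Row P: 001, Col P: 10101, Corner: 1


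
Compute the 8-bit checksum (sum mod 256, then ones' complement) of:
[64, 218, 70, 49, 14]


Sum = 415 mod 256 = 159
Complement = 96

96


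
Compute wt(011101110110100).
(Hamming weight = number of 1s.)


Counting 1s in 011101110110100

9


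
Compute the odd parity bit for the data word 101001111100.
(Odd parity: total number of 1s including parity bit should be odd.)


Number of 1s in data: 7
Parity bit: 0

0


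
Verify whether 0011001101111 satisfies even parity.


Number of 1s: 8

Yes, parity is correct (8 ones)


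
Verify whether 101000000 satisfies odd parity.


Number of 1s: 2

No, parity error (2 ones)


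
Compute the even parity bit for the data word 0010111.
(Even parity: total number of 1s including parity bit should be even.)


Number of 1s in data: 4
Parity bit: 0

0


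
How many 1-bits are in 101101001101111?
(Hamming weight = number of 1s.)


Counting 1s in 101101001101111

10


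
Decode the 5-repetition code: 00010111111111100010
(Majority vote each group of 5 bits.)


Groups: 00010, 11111, 11111, 00010
Majority votes: 0110

0110


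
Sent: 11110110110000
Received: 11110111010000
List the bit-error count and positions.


XOR: 00000001100000

2 error(s) at position(s): 7, 8


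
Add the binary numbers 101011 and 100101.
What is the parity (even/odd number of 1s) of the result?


101011 = 43
100101 = 37
Sum = 80 = 1010000
1s count = 2

even parity (2 ones in 1010000)


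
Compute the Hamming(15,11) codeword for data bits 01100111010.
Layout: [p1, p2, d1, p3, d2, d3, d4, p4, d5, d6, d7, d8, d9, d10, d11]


Parity bits: p1=0, p2=0, p3=0, p4=0

000011000111010


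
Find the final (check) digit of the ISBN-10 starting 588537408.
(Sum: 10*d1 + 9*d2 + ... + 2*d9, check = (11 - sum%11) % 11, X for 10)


Weighted sum: 306
306 mod 11 = 9

Check digit: 2


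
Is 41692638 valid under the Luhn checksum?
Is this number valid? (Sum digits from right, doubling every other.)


Luhn sum = 45
45 mod 10 = 5

Invalid (Luhn sum mod 10 = 5)


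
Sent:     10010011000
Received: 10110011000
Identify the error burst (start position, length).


XOR: 00100000000

Burst at position 2, length 1


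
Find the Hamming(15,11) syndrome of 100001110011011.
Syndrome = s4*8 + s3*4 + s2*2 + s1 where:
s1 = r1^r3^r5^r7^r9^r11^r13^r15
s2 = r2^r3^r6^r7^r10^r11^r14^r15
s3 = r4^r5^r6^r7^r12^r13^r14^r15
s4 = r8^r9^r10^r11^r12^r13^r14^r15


s1=0, s2=1, s3=1, s4=1

Syndrome = 14 (error at position 14)


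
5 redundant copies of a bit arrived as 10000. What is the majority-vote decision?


Ones: 1 out of 5
Threshold: 3

0 (1/5 voted 1)


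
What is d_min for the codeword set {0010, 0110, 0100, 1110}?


Comparing all pairs, minimum distance: 1
Can detect 0 errors, correct 0 errors

1


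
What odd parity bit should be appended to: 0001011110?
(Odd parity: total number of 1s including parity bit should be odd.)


Number of 1s in data: 5
Parity bit: 0

0


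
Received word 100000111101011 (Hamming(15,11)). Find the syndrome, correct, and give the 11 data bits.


Syndrome = 0: no error detected

Data: 00011101011 (no errors)


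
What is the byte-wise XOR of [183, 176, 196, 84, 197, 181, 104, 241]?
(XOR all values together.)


XOR chain: 183 ^ 176 ^ 196 ^ 84 ^ 197 ^ 181 ^ 104 ^ 241 = 126

126


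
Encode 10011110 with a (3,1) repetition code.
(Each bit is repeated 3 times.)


Each bit -> 3 copies

111000000111111111111000


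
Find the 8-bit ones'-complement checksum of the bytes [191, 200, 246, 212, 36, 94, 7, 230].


Sum = 1216 mod 256 = 192
Complement = 63

63


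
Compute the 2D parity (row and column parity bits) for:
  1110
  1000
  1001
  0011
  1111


Row parities: 11000
Column parities: 0011

Row P: 11000, Col P: 0011, Corner: 0


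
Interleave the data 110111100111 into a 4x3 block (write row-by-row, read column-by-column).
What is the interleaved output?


Matrix:
  110
  111
  100
  111
Read columns: 111111010101

111111010101


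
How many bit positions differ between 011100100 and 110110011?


XOR: 101010111
Count of 1s: 6

6


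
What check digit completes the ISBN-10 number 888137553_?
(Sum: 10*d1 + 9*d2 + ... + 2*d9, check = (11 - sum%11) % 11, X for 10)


Weighted sum: 317
317 mod 11 = 9

Check digit: 2


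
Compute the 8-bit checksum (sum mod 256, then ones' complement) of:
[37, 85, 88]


Sum = 210 mod 256 = 210
Complement = 45

45


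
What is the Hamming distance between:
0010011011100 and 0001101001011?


XOR: 0011110010111
Count of 1s: 8

8


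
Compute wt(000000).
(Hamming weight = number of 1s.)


Counting 1s in 000000

0


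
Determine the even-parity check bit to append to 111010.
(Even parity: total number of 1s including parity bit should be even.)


Number of 1s in data: 4
Parity bit: 0

0


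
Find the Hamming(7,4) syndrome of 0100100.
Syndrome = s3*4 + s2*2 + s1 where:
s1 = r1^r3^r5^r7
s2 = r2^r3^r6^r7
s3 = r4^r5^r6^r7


s1=1, s2=1, s3=1

Syndrome = 7 (error at position 7)


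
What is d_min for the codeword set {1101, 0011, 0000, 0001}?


Comparing all pairs, minimum distance: 1
Can detect 0 errors, correct 0 errors

1


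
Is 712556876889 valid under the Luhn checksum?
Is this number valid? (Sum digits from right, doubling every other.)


Luhn sum = 63
63 mod 10 = 3

Invalid (Luhn sum mod 10 = 3)


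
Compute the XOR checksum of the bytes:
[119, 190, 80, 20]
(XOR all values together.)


XOR chain: 119 ^ 190 ^ 80 ^ 20 = 141

141


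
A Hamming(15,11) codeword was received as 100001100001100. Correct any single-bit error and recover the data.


Syndrome = 1: error at position 1

Data: 00110001100 (corrected bit 1)


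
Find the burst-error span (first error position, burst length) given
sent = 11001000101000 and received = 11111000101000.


XOR: 00110000000000

Burst at position 2, length 2


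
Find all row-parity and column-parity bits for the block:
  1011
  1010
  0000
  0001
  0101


Row parities: 10010
Column parities: 0101

Row P: 10010, Col P: 0101, Corner: 0


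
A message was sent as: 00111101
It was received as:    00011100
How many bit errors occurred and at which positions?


XOR: 00100001

2 error(s) at position(s): 2, 7


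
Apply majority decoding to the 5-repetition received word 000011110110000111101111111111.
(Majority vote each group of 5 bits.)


Groups: 00001, 11101, 10000, 11110, 11111, 11111
Majority votes: 010111

010111


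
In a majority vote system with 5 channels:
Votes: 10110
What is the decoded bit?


Ones: 3 out of 5
Threshold: 3

1 (3/5 voted 1)


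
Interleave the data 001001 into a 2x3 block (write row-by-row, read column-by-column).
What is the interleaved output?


Matrix:
  001
  001
Read columns: 000011

000011


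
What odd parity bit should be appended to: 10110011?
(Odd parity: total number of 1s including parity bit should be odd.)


Number of 1s in data: 5
Parity bit: 0

0


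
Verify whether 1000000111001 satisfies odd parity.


Number of 1s: 5

Yes, parity is correct (5 ones)


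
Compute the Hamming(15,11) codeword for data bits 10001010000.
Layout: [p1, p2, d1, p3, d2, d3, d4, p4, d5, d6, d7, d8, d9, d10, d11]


Parity bits: p1=1, p2=0, p3=0, p4=0

101000001010000


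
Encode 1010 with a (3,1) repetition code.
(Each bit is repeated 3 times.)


Each bit -> 3 copies

111000111000


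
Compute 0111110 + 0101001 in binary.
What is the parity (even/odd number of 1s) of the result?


0111110 = 62
0101001 = 41
Sum = 103 = 1100111
1s count = 5

odd parity (5 ones in 1100111)


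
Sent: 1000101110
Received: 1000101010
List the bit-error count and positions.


XOR: 0000000100

1 error(s) at position(s): 7


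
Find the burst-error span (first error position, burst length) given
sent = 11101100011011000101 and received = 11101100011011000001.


XOR: 00000000000000000100

Burst at position 17, length 1


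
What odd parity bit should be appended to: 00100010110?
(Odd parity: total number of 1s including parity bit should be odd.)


Number of 1s in data: 4
Parity bit: 1

1


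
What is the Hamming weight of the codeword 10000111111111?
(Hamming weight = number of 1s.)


Counting 1s in 10000111111111

10


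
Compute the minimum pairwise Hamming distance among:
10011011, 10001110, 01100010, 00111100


Comparing all pairs, minimum distance: 3
Can detect 2 errors, correct 1 errors

3


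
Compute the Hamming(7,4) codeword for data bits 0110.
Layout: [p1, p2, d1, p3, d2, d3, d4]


Parity bits: p1=1, p2=1, p3=0

1100110


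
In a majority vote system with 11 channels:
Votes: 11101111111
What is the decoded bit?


Ones: 10 out of 11
Threshold: 6

1 (10/11 voted 1)


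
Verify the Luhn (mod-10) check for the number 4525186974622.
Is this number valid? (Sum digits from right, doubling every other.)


Luhn sum = 58
58 mod 10 = 8

Invalid (Luhn sum mod 10 = 8)


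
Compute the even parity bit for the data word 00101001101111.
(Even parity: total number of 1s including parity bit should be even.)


Number of 1s in data: 8
Parity bit: 0

0


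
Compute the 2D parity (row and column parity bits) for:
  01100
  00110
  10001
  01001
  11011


Row parities: 00000
Column parities: 01001

Row P: 00000, Col P: 01001, Corner: 0


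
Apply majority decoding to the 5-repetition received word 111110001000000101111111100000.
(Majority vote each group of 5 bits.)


Groups: 11111, 00010, 00000, 10111, 11111, 00000
Majority votes: 100110

100110


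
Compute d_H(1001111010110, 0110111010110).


XOR: 1111000000000
Count of 1s: 4

4


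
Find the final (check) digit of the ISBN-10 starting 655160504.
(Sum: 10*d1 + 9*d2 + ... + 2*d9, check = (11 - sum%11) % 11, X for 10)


Weighted sum: 216
216 mod 11 = 7

Check digit: 4


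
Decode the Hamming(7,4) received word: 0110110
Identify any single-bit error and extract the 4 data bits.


Syndrome = 2: error at position 2

Data: 1110 (corrected bit 2)


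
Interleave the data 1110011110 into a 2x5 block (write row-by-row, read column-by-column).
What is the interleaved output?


Matrix:
  11100
  11110
Read columns: 1111110100

1111110100


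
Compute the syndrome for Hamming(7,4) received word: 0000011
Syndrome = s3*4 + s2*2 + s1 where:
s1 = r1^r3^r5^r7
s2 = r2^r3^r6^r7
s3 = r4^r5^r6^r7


s1=1, s2=0, s3=0

Syndrome = 1 (error at position 1)


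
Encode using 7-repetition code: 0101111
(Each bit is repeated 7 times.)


Each bit -> 7 copies

0000000111111100000001111111111111111111111111111


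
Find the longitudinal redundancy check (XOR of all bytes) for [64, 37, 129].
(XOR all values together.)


XOR chain: 64 ^ 37 ^ 129 = 228

228


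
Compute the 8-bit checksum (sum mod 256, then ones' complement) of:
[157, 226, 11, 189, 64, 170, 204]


Sum = 1021 mod 256 = 253
Complement = 2

2


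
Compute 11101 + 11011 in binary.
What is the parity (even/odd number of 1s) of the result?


11101 = 29
11011 = 27
Sum = 56 = 111000
1s count = 3

odd parity (3 ones in 111000)


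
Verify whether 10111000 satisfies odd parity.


Number of 1s: 4

No, parity error (4 ones)


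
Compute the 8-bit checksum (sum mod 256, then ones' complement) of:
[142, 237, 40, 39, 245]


Sum = 703 mod 256 = 191
Complement = 64

64


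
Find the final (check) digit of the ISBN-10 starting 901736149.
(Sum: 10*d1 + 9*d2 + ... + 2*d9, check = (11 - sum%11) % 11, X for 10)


Weighted sum: 229
229 mod 11 = 9

Check digit: 2


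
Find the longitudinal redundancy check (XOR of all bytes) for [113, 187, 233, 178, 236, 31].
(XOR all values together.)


XOR chain: 113 ^ 187 ^ 233 ^ 178 ^ 236 ^ 31 = 98

98


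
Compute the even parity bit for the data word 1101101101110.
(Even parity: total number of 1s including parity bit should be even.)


Number of 1s in data: 9
Parity bit: 1

1


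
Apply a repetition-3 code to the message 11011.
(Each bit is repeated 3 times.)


Each bit -> 3 copies

111111000111111


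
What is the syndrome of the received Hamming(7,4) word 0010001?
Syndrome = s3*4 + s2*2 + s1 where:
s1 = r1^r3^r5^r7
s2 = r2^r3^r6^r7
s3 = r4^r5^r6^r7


s1=0, s2=0, s3=1

Syndrome = 4 (error at position 4)


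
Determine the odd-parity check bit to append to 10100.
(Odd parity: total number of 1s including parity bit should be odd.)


Number of 1s in data: 2
Parity bit: 1

1


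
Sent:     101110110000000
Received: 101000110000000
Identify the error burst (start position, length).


XOR: 000110000000000

Burst at position 3, length 2


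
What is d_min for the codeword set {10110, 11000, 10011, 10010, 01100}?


Comparing all pairs, minimum distance: 1
Can detect 0 errors, correct 0 errors

1


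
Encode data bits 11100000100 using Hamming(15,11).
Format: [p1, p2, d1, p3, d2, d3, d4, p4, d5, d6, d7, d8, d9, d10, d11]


Parity bits: p1=1, p2=0, p3=1, p4=1

101111010000100


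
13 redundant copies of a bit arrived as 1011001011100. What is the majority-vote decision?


Ones: 7 out of 13
Threshold: 7

1 (7/13 voted 1)


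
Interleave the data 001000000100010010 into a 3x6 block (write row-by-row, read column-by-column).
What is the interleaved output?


Matrix:
  001000
  000100
  010010
Read columns: 000001100010001000

000001100010001000


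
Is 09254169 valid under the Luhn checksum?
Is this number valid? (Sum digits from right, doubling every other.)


Luhn sum = 39
39 mod 10 = 9

Invalid (Luhn sum mod 10 = 9)


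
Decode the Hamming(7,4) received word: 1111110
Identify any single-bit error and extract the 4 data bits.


Syndrome = 7: error at position 7

Data: 1111 (corrected bit 7)
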